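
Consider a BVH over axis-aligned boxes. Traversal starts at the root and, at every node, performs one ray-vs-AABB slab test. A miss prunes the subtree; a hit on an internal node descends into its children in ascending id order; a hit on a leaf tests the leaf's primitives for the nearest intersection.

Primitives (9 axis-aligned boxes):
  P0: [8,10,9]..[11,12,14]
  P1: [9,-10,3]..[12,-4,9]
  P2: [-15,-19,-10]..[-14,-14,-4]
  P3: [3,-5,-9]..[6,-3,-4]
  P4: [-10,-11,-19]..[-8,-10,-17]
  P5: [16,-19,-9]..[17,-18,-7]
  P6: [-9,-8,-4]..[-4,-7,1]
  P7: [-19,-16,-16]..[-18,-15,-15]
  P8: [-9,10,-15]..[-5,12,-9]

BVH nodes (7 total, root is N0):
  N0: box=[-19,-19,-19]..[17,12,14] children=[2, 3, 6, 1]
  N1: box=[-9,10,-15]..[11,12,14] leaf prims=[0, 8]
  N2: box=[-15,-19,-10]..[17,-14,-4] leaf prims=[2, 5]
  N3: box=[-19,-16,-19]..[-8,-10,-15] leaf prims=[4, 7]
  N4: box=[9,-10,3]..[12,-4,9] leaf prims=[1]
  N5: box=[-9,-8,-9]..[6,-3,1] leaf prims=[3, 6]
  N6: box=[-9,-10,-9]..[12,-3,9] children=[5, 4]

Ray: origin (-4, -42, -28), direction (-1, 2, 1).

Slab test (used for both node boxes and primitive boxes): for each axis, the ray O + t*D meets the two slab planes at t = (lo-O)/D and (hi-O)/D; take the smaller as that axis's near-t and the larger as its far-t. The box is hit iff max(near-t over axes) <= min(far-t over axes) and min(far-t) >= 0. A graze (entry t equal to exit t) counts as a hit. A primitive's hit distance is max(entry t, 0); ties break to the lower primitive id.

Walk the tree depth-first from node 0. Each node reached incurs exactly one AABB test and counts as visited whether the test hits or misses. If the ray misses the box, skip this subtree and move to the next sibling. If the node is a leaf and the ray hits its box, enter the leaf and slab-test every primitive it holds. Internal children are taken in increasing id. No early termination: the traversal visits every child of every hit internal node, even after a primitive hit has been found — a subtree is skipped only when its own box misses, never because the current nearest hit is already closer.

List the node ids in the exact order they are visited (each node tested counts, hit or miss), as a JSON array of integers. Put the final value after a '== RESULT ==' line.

Traverse from the root:
N0 x:[-21,15] y:[23/2,27] z:[9,42] -> hit [23/2,15], descend [1, 2, 3, 6]
  N1 x:[-15,5] y:[26,27] z:[13,42] -> miss, prune
  N2 x:[-21,11] y:[23/2,14] z:[18,24] -> miss, prune
  N3 x:[4,15] y:[13,16] z:[9,13] -> hit [13,13] leaf, test {P4(miss), P7(miss)}
  N6 x:[-16,5] y:[16,39/2] z:[19,37] -> miss, prune

order=[0, 1, 2, 3, 6]  |boxes|=5  |leaves|=1  hit=miss

== RESULT ==
[0, 1, 2, 3, 6]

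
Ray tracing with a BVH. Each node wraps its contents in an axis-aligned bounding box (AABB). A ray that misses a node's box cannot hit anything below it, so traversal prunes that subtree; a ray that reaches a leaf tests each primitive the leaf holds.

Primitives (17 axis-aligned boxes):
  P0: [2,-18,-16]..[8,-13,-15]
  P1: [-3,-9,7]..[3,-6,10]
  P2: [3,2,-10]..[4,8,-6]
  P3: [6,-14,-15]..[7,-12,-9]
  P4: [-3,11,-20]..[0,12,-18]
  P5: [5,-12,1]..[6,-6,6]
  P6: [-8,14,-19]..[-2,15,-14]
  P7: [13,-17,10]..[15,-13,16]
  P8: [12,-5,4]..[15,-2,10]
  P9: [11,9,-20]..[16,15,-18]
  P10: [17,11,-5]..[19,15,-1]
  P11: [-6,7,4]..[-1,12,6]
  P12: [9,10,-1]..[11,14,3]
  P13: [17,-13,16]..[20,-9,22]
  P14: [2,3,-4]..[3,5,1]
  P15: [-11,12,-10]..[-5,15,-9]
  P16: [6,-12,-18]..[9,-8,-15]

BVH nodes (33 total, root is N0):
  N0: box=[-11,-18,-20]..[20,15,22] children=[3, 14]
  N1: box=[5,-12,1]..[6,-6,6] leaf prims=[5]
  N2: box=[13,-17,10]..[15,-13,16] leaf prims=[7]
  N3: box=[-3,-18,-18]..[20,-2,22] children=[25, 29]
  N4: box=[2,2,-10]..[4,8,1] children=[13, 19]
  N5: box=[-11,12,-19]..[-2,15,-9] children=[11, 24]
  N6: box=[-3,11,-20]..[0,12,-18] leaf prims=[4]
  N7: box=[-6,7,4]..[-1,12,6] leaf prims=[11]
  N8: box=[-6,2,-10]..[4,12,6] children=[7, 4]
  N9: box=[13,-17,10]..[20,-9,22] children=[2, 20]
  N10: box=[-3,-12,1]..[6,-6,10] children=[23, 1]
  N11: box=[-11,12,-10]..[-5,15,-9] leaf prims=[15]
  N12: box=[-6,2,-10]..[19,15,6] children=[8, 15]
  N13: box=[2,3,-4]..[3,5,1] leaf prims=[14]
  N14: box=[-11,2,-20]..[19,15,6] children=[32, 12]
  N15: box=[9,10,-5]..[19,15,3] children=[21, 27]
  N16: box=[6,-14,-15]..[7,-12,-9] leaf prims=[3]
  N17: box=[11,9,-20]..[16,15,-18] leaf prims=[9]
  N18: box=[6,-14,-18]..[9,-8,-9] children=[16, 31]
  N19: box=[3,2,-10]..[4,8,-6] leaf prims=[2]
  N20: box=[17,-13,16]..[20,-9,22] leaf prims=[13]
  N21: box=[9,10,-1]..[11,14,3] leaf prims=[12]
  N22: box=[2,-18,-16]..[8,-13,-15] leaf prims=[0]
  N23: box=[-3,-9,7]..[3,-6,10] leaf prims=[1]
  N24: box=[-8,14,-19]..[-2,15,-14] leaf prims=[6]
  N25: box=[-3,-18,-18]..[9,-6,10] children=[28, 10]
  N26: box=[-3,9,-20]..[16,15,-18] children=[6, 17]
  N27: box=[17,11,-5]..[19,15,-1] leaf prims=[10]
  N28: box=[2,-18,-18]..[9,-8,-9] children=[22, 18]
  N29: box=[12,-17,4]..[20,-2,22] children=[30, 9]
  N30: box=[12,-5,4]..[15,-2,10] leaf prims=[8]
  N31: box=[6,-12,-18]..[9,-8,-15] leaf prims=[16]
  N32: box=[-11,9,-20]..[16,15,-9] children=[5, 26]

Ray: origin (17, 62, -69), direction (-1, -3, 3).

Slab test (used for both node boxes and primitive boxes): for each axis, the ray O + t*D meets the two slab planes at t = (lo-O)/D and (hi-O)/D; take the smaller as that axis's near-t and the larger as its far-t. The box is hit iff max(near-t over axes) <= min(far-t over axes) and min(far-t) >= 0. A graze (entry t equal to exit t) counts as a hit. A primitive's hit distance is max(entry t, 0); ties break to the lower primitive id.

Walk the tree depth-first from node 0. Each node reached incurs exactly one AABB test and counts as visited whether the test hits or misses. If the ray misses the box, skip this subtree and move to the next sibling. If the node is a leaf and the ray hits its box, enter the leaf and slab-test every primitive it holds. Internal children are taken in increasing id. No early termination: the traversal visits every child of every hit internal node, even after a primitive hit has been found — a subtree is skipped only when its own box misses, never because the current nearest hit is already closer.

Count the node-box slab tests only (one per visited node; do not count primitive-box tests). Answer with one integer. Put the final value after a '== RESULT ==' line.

Trace the traversal:
N0 x:[-3,28] y:[47/3,80/3] z:[49/3,91/3] -> hit [49/3,80/3], descend [3, 14]
  N3 x:[-3,20] y:[64/3,80/3] z:[17,91/3] -> miss, prune
  N14 x:[-2,28] y:[47/3,20] z:[49/3,25] -> hit [49/3,20], descend [12, 32]
    N12 x:[-2,23] y:[47/3,20] z:[59/3,25] -> hit [59/3,20], descend [8, 15]
      N8 x:[13,23] y:[50/3,20] z:[59/3,25] -> hit [59/3,20], descend [4, 7]
        N4 x:[13,15] y:[18,20] z:[59/3,70/3] -> miss, prune
        N7 x:[18,23] y:[50/3,55/3] z:[73/3,25] -> miss, prune
      N15 x:[-2,8] y:[47/3,52/3] z:[64/3,24] -> miss, prune
    N32 x:[1,28] y:[47/3,53/3] z:[49/3,20] -> hit [49/3,53/3], descend [5, 26]
      N5 x:[19,28] y:[47/3,50/3] z:[50/3,20] -> miss, prune
      N26 x:[1,20] y:[47/3,53/3] z:[49/3,17] -> hit [49/3,17], descend [6, 17]
        N6 x:[17,20] y:[50/3,17] z:[49/3,17] -> hit [17,17] leaf, test {P4@t=17}
        N17 x:[1,6] y:[47/3,53/3] z:[49/3,17] -> miss, prune

order=[0, 3, 14, 12, 8, 4, 7, 15, 32, 5, 26, 6, 17]  |boxes|=13  |leaves|=1  hit=P4

== RESULT ==
13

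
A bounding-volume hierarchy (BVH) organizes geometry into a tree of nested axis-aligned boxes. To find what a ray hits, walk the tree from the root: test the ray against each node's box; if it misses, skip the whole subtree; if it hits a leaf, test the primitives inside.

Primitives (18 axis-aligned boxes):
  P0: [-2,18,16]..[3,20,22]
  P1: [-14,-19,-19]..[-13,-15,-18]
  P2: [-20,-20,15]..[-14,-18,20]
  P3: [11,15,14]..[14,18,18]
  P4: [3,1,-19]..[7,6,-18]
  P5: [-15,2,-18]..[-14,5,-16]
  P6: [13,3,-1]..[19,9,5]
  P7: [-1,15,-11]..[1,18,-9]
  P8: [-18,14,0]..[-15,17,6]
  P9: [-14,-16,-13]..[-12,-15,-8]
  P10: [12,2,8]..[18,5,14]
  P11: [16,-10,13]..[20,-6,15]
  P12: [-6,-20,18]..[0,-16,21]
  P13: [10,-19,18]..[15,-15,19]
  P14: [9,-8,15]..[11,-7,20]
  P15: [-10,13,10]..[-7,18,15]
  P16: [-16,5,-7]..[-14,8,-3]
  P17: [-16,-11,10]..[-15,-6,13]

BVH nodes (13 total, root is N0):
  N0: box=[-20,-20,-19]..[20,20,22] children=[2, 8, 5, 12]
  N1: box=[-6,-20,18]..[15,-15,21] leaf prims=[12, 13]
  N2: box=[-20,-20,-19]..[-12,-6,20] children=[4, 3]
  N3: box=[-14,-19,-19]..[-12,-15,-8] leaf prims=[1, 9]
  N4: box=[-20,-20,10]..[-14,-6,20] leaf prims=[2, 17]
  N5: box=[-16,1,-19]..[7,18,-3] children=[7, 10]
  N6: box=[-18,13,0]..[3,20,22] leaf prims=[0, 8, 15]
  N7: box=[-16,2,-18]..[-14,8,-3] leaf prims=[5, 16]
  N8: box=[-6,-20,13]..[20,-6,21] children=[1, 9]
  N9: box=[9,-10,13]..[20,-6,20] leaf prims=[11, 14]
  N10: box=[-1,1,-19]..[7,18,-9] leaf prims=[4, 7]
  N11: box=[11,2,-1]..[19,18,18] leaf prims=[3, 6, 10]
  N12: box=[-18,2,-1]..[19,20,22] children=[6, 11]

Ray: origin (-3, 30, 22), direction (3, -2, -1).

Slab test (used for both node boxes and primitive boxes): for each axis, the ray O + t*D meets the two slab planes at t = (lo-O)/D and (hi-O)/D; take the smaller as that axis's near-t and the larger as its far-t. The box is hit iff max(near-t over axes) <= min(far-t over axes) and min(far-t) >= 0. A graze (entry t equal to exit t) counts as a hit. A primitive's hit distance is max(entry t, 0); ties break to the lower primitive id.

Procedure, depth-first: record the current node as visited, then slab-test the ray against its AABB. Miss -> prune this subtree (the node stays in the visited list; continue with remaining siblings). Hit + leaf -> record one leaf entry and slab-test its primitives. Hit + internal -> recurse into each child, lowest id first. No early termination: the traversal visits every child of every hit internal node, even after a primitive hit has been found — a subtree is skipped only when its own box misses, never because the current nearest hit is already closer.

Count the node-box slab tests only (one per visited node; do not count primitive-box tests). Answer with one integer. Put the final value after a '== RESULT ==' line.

Walk:
N0 x:[-17/3,23/3] y:[5,25] z:[0,41] -> hit [5,23/3], descend [2, 5, 8, 12]
  N2 x:[-17/3,-3] y:[18,25] z:[2,41] -> miss, prune
  N5 x:[-13/3,10/3] y:[6,29/2] z:[25,41] -> miss, prune
  N8 x:[-1,23/3] y:[18,25] z:[1,9] -> miss, prune
  N12 x:[-5,22/3] y:[5,14] z:[0,23] -> hit [5,22/3], descend [6, 11]
    N6 x:[-5,2] y:[5,17/2] z:[0,22] -> miss, prune
    N11 x:[14/3,22/3] y:[6,14] z:[4,23] -> hit [6,22/3] leaf, test {P3(miss), P6(miss), P10(miss)}

Visited [0, 2, 5, 8, 12, 6, 11]. Tests: 7 box, 1 leaf. Nearest: miss.

== RESULT ==
7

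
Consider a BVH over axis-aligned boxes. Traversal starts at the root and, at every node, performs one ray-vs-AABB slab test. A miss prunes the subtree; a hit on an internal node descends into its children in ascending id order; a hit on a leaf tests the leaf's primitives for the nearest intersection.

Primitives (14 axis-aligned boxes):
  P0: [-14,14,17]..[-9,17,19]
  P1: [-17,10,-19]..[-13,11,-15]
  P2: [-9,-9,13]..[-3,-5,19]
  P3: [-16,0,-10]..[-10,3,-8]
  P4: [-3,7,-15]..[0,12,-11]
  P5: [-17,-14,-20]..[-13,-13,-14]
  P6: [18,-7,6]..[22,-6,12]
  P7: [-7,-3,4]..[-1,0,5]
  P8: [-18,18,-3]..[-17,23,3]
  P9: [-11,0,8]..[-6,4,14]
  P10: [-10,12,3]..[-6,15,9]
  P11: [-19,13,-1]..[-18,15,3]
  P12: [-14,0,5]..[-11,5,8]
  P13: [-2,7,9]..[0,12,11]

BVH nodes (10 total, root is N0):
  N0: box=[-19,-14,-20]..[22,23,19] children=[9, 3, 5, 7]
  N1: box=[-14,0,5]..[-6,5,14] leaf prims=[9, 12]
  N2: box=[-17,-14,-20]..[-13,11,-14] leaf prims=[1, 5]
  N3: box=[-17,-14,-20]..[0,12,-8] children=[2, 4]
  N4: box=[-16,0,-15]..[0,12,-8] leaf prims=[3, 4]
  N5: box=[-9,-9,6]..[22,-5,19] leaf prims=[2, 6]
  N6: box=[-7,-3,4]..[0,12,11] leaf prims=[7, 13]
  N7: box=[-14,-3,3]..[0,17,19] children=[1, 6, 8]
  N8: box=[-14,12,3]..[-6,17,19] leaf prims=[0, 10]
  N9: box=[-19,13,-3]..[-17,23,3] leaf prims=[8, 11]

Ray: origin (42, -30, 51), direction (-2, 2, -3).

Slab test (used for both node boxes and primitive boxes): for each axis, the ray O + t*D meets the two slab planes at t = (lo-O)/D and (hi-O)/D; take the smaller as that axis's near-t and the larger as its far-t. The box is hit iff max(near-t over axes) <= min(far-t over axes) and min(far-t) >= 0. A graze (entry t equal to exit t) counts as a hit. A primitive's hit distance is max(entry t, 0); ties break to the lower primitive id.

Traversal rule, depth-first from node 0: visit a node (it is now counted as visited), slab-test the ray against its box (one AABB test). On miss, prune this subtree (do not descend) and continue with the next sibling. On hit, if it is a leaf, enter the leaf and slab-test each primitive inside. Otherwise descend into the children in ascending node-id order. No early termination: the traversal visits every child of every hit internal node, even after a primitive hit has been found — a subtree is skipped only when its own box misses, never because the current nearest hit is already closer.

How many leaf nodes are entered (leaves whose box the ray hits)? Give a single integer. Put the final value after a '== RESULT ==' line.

Walk:
N0 x:[10,61/2] y:[8,53/2] z:[32/3,71/3] -> hit [32/3,71/3], descend [3, 5, 7, 9]
  N3 x:[21,59/2] y:[8,21] z:[59/3,71/3] -> hit [21,21], descend [2, 4]
    N2 x:[55/2,59/2] y:[8,41/2] z:[65/3,71/3] -> miss, prune
    N4 x:[21,29] y:[15,21] z:[59/3,22] -> hit [21,21] leaf, test {P3(miss), P4@t=21}
  N5 x:[10,51/2] y:[21/2,25/2] z:[32/3,15] -> hit [32/3,25/2] leaf, test {P2(miss), P6(miss)}
  N7 x:[21,28] y:[27/2,47/2] z:[32/3,16] -> miss, prune
  N9 x:[59/2,61/2] y:[43/2,53/2] z:[16,18] -> miss, prune

Visited [0, 3, 2, 4, 5, 7, 9]. Tests: 7 box, 2 leaf. Nearest: P4.

== RESULT ==
2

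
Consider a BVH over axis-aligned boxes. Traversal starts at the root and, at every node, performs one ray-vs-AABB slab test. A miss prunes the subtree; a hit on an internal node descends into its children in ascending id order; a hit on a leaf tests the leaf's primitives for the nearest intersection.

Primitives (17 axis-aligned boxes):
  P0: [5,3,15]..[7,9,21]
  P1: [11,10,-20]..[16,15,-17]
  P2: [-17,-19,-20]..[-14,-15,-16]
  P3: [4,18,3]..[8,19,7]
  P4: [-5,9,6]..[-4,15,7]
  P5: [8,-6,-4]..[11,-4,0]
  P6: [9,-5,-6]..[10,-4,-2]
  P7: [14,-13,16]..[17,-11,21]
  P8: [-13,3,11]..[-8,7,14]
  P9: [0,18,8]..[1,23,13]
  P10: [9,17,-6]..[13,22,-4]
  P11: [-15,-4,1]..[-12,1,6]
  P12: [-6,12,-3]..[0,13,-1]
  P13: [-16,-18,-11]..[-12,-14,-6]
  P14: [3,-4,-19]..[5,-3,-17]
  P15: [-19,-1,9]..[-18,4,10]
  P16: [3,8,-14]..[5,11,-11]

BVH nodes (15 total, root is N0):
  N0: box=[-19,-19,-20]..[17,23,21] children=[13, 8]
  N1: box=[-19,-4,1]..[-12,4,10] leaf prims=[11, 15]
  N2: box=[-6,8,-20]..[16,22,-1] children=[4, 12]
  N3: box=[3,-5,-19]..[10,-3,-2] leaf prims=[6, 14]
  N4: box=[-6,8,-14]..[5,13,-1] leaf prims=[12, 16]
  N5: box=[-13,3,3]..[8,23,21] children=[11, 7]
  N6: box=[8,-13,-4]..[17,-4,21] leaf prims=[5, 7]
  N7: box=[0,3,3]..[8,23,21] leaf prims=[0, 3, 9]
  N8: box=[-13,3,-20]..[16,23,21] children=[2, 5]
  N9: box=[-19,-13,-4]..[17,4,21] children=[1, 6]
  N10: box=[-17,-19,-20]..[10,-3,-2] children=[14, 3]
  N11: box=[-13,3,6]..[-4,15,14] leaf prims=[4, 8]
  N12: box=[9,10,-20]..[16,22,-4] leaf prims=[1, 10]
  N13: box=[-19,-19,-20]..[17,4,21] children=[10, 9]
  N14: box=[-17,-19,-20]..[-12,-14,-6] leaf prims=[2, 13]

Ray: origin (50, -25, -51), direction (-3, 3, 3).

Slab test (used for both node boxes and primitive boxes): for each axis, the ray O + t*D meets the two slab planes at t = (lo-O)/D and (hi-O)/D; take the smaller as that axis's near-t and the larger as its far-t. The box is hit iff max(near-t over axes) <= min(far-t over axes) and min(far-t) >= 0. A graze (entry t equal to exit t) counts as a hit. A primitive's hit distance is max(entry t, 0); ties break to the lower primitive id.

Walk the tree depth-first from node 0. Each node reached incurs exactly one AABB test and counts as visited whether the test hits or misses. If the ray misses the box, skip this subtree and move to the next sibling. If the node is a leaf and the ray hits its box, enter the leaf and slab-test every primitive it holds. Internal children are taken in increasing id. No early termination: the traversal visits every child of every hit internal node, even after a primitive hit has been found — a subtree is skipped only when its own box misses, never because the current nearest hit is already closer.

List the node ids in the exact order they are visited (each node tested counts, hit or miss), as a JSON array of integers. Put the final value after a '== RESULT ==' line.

Traverse from the root:
N0 x:[11,23] y:[2,16] z:[31/3,24] -> hit [11,16], descend [8, 13]
  N8 x:[34/3,21] y:[28/3,16] z:[31/3,24] -> hit [34/3,16], descend [2, 5]
    N2 x:[34/3,56/3] y:[11,47/3] z:[31/3,50/3] -> hit [34/3,47/3], descend [4, 12]
      N4 x:[15,56/3] y:[11,38/3] z:[37/3,50/3] -> miss, prune
      N12 x:[34/3,41/3] y:[35/3,47/3] z:[31/3,47/3] -> hit [35/3,41/3] leaf, test {P1(miss), P10(miss)}
    N5 x:[14,21] y:[28/3,16] z:[18,24] -> miss, prune
  N13 x:[11,23] y:[2,29/3] z:[31/3,24] -> miss, prune

Summary -> nodes [0, 8, 2, 4, 12, 5, 13]; box-tests=7; leaf-entries=1; first=miss

== RESULT ==
[0, 8, 2, 4, 12, 5, 13]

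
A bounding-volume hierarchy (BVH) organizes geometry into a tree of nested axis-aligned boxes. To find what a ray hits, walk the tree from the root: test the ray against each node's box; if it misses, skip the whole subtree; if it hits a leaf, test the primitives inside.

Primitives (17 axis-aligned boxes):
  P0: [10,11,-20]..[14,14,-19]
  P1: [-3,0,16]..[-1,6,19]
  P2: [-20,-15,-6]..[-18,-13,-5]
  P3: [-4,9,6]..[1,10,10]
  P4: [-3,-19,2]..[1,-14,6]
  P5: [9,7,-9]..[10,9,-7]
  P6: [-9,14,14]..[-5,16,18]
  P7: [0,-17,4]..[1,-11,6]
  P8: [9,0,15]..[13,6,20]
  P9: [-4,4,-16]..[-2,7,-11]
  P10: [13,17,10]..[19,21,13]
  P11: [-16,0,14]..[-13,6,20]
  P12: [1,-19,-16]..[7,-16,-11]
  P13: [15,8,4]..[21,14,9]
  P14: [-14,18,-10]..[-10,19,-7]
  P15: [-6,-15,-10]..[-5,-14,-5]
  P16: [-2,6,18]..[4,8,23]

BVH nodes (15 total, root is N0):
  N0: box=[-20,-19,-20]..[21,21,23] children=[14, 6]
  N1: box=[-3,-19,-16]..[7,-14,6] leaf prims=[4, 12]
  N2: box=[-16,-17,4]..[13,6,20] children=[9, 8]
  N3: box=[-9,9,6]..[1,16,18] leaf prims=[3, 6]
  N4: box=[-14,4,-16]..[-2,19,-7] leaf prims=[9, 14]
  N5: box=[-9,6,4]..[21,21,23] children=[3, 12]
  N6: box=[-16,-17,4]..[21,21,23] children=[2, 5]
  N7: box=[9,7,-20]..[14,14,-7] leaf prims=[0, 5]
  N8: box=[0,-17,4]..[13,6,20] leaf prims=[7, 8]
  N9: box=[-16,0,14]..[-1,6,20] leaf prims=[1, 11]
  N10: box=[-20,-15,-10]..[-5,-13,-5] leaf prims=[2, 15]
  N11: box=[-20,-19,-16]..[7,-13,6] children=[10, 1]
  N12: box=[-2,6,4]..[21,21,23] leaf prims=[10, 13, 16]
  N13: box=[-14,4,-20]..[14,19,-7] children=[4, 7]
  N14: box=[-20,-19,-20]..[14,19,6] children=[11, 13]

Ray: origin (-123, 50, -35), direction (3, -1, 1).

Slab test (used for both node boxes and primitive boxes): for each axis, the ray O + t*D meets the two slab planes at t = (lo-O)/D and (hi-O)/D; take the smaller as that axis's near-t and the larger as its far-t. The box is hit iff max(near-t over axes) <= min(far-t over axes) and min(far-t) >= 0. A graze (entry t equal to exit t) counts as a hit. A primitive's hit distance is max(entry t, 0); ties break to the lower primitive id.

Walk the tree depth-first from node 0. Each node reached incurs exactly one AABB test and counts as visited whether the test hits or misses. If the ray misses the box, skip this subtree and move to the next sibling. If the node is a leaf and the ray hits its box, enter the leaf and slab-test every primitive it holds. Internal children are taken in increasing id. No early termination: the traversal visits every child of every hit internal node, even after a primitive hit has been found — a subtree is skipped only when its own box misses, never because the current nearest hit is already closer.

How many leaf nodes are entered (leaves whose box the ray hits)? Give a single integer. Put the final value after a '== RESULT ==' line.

Traverse from the root:
N0 x:[103/3,48] y:[29,69] z:[15,58] -> hit [103/3,48], descend [6, 14]
  N6 x:[107/3,48] y:[29,67] z:[39,58] -> hit [39,48], descend [2, 5]
    N2 x:[107/3,136/3] y:[44,67] z:[39,55] -> hit [44,136/3], descend [8, 9]
      N8 x:[41,136/3] y:[44,67] z:[39,55] -> hit [44,136/3] leaf, test {P7(miss), P8(miss)}
      N9 x:[107/3,122/3] y:[44,50] z:[49,55] -> miss, prune
    N5 x:[38,48] y:[29,44] z:[39,58] -> hit [39,44], descend [3, 12]
      N3 x:[38,124/3] y:[34,41] z:[41,53] -> hit [41,41] leaf, test {P3@t=41, P6(miss)}
      N12 x:[121/3,48] y:[29,44] z:[39,58] -> hit [121/3,44] leaf, test {P10(miss), P13(miss), P16(miss)}
  N14 x:[103/3,137/3] y:[31,69] z:[15,41] -> hit [103/3,41], descend [11, 13]
    N11 x:[103/3,130/3] y:[63,69] z:[19,41] -> miss, prune
    N13 x:[109/3,137/3] y:[31,46] z:[15,28] -> miss, prune

Visited [0, 6, 2, 8, 9, 5, 3, 12, 14, 11, 13]. Tests: 11 box, 3 leaf. Nearest: P3.

== RESULT ==
3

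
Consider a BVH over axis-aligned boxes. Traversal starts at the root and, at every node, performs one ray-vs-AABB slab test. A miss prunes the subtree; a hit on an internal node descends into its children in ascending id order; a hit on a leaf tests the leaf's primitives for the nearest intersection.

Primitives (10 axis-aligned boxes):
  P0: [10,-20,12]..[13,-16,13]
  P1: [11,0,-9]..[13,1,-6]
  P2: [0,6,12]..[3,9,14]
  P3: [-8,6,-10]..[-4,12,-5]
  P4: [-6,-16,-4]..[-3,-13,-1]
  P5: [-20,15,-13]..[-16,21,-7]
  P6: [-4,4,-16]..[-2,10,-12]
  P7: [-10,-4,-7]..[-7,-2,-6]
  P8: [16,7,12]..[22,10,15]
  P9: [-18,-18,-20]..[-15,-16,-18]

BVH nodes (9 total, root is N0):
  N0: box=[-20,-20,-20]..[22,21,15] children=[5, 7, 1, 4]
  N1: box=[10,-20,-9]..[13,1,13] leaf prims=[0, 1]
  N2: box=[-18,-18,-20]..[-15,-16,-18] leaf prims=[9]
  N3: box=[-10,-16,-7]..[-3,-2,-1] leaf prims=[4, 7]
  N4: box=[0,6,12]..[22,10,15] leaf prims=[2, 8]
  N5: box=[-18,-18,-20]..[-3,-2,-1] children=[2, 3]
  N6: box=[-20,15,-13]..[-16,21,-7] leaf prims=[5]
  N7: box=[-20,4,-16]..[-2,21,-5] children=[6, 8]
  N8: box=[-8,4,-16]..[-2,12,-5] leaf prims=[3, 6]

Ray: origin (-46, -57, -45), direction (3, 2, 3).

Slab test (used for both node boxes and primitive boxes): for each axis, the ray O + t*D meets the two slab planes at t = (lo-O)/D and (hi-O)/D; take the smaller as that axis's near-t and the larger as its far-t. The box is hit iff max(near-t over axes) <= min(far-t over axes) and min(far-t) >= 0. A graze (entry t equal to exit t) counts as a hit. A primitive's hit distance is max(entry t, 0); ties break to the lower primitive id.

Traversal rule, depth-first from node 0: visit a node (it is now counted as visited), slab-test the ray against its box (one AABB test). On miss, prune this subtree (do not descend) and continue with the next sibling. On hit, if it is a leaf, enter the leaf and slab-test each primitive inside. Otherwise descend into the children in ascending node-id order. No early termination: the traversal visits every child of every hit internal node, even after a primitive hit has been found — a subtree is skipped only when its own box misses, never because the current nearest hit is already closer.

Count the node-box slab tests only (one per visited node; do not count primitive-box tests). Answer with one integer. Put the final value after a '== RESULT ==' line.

Traverse from the root:
N0 x:[26/3,68/3] y:[37/2,39] z:[25/3,20] -> hit [37/2,20], descend [1, 4, 5, 7]
  N1 x:[56/3,59/3] y:[37/2,29] z:[12,58/3] -> hit [56/3,58/3] leaf, test {P0@t=19, P1(miss)}
  N4 x:[46/3,68/3] y:[63/2,67/2] z:[19,20] -> miss, prune
  N5 x:[28/3,43/3] y:[39/2,55/2] z:[25/3,44/3] -> miss, prune
  N7 x:[26/3,44/3] y:[61/2,39] z:[29/3,40/3] -> miss, prune

Visited [0, 1, 4, 5, 7]. Tests: 5 box, 1 leaf. Nearest: P0.

== RESULT ==
5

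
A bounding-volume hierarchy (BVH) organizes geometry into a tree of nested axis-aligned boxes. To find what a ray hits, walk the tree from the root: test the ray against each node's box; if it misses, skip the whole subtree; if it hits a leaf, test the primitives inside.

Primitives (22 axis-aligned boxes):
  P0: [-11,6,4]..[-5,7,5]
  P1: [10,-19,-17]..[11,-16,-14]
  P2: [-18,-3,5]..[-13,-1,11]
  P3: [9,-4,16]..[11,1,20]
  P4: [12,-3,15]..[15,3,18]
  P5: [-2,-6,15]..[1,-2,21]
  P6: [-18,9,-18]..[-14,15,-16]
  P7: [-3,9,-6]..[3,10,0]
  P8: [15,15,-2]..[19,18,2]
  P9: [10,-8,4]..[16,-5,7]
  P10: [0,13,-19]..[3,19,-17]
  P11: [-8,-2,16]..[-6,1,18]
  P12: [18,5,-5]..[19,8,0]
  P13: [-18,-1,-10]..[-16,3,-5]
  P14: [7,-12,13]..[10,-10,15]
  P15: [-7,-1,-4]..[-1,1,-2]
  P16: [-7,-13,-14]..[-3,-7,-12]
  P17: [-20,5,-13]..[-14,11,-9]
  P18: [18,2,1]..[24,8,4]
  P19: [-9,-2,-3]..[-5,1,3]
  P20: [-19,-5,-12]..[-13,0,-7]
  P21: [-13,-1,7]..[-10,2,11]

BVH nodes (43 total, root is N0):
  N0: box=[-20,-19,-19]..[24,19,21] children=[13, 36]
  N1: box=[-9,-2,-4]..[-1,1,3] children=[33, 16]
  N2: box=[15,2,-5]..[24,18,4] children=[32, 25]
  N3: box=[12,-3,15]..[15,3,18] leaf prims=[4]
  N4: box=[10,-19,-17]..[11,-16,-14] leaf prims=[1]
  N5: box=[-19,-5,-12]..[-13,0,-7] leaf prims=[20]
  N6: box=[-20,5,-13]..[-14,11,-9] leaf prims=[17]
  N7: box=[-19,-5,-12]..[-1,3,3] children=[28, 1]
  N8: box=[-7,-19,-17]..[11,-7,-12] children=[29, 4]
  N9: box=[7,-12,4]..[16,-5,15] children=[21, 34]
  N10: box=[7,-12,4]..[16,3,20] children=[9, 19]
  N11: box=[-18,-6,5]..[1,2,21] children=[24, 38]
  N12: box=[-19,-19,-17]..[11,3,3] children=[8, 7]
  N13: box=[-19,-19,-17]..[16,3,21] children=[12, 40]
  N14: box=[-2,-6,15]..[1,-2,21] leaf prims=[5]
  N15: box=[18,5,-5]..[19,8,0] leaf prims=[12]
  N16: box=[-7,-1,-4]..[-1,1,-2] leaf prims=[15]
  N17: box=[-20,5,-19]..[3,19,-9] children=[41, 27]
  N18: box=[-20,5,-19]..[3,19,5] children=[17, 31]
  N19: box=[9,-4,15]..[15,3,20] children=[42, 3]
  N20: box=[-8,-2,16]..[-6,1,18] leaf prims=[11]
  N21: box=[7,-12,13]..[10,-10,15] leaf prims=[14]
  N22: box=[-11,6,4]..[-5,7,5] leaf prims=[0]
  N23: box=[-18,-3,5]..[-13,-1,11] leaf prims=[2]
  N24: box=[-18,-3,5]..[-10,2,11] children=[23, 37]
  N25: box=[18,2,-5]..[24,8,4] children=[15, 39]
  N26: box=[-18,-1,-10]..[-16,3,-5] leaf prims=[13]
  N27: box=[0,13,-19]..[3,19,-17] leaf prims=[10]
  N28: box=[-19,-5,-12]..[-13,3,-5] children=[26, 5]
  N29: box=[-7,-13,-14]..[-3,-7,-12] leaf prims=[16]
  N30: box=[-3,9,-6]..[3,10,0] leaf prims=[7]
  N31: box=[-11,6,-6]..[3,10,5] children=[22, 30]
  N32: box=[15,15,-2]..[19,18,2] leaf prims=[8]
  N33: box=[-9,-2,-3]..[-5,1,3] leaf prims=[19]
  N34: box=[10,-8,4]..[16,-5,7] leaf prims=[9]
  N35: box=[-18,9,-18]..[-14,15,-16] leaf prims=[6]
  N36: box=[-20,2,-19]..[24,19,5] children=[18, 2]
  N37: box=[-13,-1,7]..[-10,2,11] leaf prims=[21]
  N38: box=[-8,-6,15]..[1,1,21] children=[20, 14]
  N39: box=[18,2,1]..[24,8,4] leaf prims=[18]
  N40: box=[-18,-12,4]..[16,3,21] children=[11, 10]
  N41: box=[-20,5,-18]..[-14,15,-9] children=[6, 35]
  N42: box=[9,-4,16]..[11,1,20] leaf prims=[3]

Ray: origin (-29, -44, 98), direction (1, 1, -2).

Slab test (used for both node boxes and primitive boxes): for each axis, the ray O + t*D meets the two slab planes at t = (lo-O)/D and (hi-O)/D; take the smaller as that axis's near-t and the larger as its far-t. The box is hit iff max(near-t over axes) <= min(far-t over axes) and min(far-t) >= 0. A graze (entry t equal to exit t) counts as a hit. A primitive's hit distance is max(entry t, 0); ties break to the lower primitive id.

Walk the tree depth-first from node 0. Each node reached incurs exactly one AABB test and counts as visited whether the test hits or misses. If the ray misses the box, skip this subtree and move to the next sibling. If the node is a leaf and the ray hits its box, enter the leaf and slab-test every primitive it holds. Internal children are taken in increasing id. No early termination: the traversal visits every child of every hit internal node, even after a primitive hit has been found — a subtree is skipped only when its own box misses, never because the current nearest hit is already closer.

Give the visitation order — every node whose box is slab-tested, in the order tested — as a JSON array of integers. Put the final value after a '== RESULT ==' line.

Trace the traversal:
N0 x:[9,53] y:[25,63] z:[77/2,117/2] -> hit [77/2,53], descend [13, 36]
  N13 x:[10,45] y:[25,47] z:[77/2,115/2] -> hit [77/2,45], descend [12, 40]
    N12 x:[10,40] y:[25,47] z:[95/2,115/2] -> miss, prune
    N40 x:[11,45] y:[32,47] z:[77/2,47] -> hit [77/2,45], descend [10, 11]
      N10 x:[36,45] y:[32,47] z:[39,47] -> hit [39,45], descend [9, 19]
        N9 x:[36,45] y:[32,39] z:[83/2,47] -> miss, prune
        N19 x:[38,44] y:[40,47] z:[39,83/2] -> hit [40,83/2], descend [3, 42]
          N3 x:[41,44] y:[41,47] z:[40,83/2] -> hit [41,83/2] leaf, test {P4@t=41}
          N42 x:[38,40] y:[40,45] z:[39,41] -> hit [40,40] leaf, test {P3@t=40}
      N11 x:[11,30] y:[38,46] z:[77/2,93/2] -> miss, prune
  N36 x:[9,53] y:[46,63] z:[93/2,117/2] -> hit [93/2,53], descend [2, 18]
    N2 x:[44,53] y:[46,62] z:[47,103/2] -> hit [47,103/2], descend [25, 32]
      N25 x:[47,53] y:[46,52] z:[47,103/2] -> hit [47,103/2], descend [15, 39]
        N15 x:[47,48] y:[49,52] z:[49,103/2] -> miss, prune
        N39 x:[47,53] y:[46,52] z:[47,97/2] -> hit [47,97/2] leaf, test {P18@t=47}
      N32 x:[44,48] y:[59,62] z:[48,50] -> miss, prune
    N18 x:[9,32] y:[49,63] z:[93/2,117/2] -> miss, prune

17 AABB tests over nodes [0, 13, 12, 40, 10, 9, 19, 3, 42, 11, 36, 2, 25, 15, 39, 32, 18]; 3 leaves entered; closest P3.

== RESULT ==
[0, 13, 12, 40, 10, 9, 19, 3, 42, 11, 36, 2, 25, 15, 39, 32, 18]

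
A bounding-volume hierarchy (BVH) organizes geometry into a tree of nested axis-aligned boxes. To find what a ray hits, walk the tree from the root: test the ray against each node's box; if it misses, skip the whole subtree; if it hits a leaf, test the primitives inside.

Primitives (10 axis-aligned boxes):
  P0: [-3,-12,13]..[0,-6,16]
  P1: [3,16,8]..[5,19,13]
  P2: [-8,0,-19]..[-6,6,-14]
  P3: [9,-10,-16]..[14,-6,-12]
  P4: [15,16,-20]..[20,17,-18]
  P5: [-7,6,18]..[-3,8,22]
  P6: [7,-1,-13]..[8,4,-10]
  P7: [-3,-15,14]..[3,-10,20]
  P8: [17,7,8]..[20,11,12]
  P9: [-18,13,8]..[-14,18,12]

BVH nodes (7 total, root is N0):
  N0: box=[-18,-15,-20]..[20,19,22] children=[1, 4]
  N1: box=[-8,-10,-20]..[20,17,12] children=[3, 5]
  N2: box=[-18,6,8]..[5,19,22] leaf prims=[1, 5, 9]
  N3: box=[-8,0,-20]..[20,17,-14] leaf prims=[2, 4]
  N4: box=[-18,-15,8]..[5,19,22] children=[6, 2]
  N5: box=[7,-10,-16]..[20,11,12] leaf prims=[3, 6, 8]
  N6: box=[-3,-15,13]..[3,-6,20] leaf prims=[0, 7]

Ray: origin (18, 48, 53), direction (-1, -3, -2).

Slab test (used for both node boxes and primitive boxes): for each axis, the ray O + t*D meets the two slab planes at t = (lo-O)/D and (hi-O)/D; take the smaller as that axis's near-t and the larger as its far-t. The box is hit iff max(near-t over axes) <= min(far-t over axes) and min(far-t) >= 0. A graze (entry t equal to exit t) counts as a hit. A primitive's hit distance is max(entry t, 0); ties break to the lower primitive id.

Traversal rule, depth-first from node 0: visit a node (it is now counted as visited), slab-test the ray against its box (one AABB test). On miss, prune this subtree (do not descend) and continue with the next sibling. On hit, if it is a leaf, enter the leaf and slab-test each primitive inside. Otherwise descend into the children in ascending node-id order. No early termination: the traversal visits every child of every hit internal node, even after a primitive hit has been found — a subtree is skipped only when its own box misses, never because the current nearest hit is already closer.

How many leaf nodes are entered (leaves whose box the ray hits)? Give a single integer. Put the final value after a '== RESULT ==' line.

Trace the traversal:
N0 x:[-2,36] y:[29/3,21] z:[31/2,73/2] -> hit [31/2,21], descend [1, 4]
  N1 x:[-2,26] y:[31/3,58/3] z:[41/2,73/2] -> miss, prune
  N4 x:[13,36] y:[29/3,21] z:[31/2,45/2] -> hit [31/2,21], descend [2, 6]
    N2 x:[13,36] y:[29/3,14] z:[31/2,45/2] -> miss, prune
    N6 x:[15,21] y:[18,21] z:[33/2,20] -> hit [18,20] leaf, test {P0@t=37/2, P7@t=58/3}

Summary -> nodes [0, 1, 4, 2, 6]; box-tests=5; leaf-entries=1; first=P0

== RESULT ==
1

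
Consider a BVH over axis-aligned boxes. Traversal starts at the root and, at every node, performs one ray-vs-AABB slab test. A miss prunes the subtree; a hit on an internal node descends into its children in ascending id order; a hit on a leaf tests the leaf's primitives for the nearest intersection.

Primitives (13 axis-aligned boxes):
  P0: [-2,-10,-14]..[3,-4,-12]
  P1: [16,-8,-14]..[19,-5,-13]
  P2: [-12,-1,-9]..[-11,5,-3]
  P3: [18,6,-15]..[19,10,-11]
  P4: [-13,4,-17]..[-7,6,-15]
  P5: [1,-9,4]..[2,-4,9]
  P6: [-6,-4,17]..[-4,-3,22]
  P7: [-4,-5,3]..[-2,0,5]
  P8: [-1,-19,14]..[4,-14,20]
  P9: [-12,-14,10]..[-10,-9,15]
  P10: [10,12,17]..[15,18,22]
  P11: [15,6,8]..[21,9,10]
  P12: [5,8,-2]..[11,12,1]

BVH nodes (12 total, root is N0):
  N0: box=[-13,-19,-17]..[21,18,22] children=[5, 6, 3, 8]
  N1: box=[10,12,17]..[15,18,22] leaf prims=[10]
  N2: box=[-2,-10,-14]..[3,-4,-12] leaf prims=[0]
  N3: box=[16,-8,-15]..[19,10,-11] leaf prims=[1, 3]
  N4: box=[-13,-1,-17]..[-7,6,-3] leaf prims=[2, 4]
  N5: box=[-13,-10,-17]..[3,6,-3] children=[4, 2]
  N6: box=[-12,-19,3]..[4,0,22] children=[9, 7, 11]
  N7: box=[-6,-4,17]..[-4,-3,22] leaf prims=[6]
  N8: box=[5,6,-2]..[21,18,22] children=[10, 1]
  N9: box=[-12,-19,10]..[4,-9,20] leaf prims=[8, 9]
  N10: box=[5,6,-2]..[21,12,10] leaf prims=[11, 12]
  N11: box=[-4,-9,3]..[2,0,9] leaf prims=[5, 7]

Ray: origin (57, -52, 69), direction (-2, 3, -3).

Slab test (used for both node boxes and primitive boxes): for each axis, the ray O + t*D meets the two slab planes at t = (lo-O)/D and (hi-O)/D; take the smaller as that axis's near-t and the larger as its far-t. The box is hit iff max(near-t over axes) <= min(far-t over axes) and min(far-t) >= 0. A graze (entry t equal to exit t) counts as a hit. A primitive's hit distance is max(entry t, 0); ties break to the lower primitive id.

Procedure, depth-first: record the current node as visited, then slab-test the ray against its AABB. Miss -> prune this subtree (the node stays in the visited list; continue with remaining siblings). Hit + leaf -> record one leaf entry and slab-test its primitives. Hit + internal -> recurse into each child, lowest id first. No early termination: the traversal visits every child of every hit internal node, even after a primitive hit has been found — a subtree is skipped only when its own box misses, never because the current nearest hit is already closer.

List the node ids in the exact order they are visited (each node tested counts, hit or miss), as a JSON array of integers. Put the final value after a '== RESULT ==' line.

Walk:
N0 x:[18,35] y:[11,70/3] z:[47/3,86/3] -> hit [18,70/3], descend [3, 5, 6, 8]
  N3 x:[19,41/2] y:[44/3,62/3] z:[80/3,28] -> miss, prune
  N5 x:[27,35] y:[14,58/3] z:[24,86/3] -> miss, prune
  N6 x:[53/2,69/2] y:[11,52/3] z:[47/3,22] -> miss, prune
  N8 x:[18,26] y:[58/3,70/3] z:[47/3,71/3] -> hit [58/3,70/3], descend [1, 10]
    N1 x:[21,47/2] y:[64/3,70/3] z:[47/3,52/3] -> miss, prune
    N10 x:[18,26] y:[58/3,64/3] z:[59/3,71/3] -> hit [59/3,64/3] leaf, test {P11@t=59/3, P12(miss)}

Summary -> nodes [0, 3, 5, 6, 8, 1, 10]; box-tests=7; leaf-entries=1; first=P11

== RESULT ==
[0, 3, 5, 6, 8, 1, 10]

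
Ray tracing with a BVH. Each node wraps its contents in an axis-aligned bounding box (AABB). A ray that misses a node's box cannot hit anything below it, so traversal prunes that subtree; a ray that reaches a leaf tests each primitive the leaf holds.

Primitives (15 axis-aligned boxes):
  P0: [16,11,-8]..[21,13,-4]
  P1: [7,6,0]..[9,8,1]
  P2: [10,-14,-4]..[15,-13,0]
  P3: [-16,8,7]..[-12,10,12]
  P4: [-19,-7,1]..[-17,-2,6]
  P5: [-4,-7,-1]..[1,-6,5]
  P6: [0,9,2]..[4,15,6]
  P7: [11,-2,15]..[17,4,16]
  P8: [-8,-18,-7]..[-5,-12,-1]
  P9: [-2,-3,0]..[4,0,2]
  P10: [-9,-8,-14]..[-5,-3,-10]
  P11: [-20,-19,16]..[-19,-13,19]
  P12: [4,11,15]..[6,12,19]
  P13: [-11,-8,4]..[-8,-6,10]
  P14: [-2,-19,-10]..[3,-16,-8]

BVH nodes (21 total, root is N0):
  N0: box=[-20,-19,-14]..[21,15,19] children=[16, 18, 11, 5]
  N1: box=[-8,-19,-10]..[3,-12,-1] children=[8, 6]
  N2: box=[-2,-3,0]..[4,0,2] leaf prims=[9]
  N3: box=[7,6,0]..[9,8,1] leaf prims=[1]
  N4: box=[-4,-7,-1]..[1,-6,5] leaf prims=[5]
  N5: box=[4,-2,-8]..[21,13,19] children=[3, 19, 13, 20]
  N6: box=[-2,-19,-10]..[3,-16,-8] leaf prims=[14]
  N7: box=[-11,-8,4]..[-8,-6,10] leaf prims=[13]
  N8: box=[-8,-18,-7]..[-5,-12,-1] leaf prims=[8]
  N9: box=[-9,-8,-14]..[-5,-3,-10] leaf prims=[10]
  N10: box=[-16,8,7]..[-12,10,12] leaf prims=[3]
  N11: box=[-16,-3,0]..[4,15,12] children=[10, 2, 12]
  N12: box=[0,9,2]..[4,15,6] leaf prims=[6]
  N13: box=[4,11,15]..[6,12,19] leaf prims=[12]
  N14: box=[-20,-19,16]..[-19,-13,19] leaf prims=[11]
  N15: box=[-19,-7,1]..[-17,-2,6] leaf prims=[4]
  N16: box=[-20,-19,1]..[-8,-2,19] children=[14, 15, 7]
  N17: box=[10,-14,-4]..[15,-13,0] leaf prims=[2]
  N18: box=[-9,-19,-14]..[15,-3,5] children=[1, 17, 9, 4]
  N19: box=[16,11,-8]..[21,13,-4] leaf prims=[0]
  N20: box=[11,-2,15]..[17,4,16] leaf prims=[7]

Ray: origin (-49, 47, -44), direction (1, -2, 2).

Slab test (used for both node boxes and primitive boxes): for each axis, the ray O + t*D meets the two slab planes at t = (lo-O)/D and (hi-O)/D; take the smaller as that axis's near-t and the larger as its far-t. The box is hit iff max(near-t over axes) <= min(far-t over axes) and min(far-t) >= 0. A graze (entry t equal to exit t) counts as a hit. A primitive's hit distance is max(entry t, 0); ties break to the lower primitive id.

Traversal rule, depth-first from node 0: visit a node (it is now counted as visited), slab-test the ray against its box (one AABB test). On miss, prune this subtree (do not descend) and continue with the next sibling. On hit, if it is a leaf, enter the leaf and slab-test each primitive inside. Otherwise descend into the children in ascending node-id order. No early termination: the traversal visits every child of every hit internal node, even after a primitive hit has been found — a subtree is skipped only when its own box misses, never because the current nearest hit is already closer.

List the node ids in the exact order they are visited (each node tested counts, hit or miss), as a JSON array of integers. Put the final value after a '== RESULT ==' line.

Walk:
N0 x:[29,70] y:[16,33] z:[15,63/2] -> hit [29,63/2], descend [5, 11, 16, 18]
  N5 x:[53,70] y:[17,49/2] z:[18,63/2] -> miss, prune
  N11 x:[33,53] y:[16,25] z:[22,28] -> miss, prune
  N16 x:[29,41] y:[49/2,33] z:[45/2,63/2] -> hit [29,63/2], descend [7, 14, 15]
    N7 x:[38,41] y:[53/2,55/2] z:[24,27] -> miss, prune
    N14 x:[29,30] y:[30,33] z:[30,63/2] -> hit [30,30] leaf, test {P11@t=30}
    N15 x:[30,32] y:[49/2,27] z:[45/2,25] -> miss, prune
  N18 x:[40,64] y:[25,33] z:[15,49/2] -> miss, prune

8 AABB tests over nodes [0, 5, 11, 16, 7, 14, 15, 18]; 1 leaf entered; closest P11.

== RESULT ==
[0, 5, 11, 16, 7, 14, 15, 18]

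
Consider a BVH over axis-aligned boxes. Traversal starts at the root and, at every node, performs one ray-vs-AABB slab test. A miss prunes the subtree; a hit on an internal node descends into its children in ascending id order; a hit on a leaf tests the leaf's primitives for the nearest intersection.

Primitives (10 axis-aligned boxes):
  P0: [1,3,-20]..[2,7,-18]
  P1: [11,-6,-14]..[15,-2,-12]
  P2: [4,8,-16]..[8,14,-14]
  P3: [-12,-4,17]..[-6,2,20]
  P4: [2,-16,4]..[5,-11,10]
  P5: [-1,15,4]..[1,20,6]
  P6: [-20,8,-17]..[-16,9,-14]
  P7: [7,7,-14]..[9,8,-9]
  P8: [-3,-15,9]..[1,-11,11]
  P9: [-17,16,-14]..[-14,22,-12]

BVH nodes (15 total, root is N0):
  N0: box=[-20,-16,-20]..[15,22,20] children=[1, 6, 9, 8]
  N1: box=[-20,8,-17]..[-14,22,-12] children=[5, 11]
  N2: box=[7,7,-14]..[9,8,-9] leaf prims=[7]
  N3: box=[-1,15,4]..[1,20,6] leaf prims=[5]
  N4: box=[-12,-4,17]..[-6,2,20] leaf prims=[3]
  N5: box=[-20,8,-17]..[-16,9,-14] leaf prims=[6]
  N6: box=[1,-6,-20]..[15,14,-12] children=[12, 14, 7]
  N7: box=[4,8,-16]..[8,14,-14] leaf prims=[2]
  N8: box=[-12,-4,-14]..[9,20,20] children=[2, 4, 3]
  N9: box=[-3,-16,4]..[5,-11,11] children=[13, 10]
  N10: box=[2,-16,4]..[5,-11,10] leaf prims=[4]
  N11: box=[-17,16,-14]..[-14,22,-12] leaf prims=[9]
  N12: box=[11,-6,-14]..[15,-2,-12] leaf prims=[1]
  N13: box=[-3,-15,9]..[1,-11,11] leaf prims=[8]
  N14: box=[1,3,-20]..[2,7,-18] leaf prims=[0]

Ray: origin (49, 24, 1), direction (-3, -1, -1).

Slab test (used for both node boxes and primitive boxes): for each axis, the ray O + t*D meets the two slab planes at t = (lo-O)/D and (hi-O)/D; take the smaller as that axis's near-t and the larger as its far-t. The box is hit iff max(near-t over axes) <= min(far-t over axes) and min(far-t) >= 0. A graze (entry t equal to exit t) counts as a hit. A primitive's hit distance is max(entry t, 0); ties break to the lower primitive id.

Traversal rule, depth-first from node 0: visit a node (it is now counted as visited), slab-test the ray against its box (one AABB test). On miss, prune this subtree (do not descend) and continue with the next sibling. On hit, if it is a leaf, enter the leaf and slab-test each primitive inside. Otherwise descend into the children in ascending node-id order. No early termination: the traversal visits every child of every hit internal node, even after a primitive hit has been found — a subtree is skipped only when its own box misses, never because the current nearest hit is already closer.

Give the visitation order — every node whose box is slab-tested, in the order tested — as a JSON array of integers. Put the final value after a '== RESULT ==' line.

Trace the traversal:
N0 x:[34/3,23] y:[2,40] z:[-19,21] -> hit [34/3,21], descend [1, 6, 8, 9]
  N1 x:[21,23] y:[2,16] z:[13,18] -> miss, prune
  N6 x:[34/3,16] y:[10,30] z:[13,21] -> hit [13,16], descend [7, 12, 14]
    N7 x:[41/3,15] y:[10,16] z:[15,17] -> hit [15,15] leaf, test {P2@t=15}
    N12 x:[34/3,38/3] y:[26,30] z:[13,15] -> miss, prune
    N14 x:[47/3,16] y:[17,21] z:[19,21] -> miss, prune
  N8 x:[40/3,61/3] y:[4,28] z:[-19,15] -> hit [40/3,15], descend [2, 3, 4]
    N2 x:[40/3,14] y:[16,17] z:[10,15] -> miss, prune
    N3 x:[16,50/3] y:[4,9] z:[-5,-3] -> miss, prune
    N4 x:[55/3,61/3] y:[22,28] z:[-19,-16] -> miss, prune
  N9 x:[44/3,52/3] y:[35,40] z:[-10,-3] -> miss, prune

Summary -> nodes [0, 1, 6, 7, 12, 14, 8, 2, 3, 4, 9]; box-tests=11; leaf-entries=1; first=P2

== RESULT ==
[0, 1, 6, 7, 12, 14, 8, 2, 3, 4, 9]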